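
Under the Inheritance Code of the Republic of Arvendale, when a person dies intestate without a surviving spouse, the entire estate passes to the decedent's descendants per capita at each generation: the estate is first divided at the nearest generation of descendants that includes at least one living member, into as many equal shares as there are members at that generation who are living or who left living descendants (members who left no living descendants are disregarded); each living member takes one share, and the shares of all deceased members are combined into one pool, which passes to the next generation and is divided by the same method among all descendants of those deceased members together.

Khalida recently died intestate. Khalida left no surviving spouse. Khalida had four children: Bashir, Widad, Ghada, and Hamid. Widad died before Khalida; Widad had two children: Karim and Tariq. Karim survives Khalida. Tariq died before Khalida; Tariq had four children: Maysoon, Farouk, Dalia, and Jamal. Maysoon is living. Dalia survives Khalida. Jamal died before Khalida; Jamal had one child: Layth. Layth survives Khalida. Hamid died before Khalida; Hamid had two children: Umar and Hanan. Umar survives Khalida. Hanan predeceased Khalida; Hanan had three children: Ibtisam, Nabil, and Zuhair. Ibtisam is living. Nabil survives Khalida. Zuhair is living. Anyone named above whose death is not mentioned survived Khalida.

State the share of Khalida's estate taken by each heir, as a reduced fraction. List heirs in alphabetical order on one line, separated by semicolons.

There is no surviving spouse, so the entire estate passes to Khalida's descendants per capita at each generation.
At generation 1 (Bashir, Widad, Ghada, Hamid) there are 4 shares of (1)/4 = 1/4 each.
Living: Bashir and Ghada — each takes 1/4.
Deceased: Widad and Hamid. Their combined 1/2 is pooled and carried to generation 2.
At generation 2 (Karim, Tariq, Umar, Hanan) there are 4 shares of (1/2)/4 = 1/8 each.
Living: Karim and Umar — each takes 1/8.
Deceased: Tariq and Hanan. Their combined 1/4 is pooled and carried to generation 3.
At generation 3 (Maysoon, Farouk, Dalia, Jamal, Ibtisam, Nabil, Zuhair) there are 7 shares of (1/4)/7 = 1/28 each.
Living: Maysoon, Farouk, Dalia, Ibtisam, Nabil, and Zuhair — each takes 1/28.
Deceased: Jamal. That 1/28 share is carried to generation 4.
At generation 4 (Layth) there are 1 shares of (1/28)/1 = 1/28 each.
Living: Layth — each takes 1/28.

Bashir 1/4; Dalia 1/28; Farouk 1/28; Ghada 1/4; Ibtisam 1/28; Karim 1/8; Layth 1/28; Maysoon 1/28; Nabil 1/28; Umar 1/8; Zuhair 1/28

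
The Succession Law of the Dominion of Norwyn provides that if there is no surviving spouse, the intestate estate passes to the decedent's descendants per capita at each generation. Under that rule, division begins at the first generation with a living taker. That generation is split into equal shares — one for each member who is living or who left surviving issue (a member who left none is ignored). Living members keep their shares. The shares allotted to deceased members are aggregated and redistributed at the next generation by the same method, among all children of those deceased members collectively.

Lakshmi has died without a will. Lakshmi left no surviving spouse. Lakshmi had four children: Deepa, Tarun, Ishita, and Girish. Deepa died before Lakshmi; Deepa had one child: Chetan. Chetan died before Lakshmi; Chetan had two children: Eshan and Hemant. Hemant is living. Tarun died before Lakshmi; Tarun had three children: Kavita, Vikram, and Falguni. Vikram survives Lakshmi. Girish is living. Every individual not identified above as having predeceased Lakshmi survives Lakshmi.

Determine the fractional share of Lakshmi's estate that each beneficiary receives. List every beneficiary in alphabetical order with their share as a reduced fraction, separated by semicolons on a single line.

Eshan 1/16; Falguni 1/8; Girish 1/4; Hemant 1/16; Ishita 1/4; Kavita 1/8; Vikram 1/8

There is no surviving spouse, so the entire estate passes to Lakshmi's descendants per capita at each generation.
At generation 1 (Deepa, Tarun, Ishita, Girish) there are 4 shares of (1)/4 = 1/4 each.
Living: Ishita and Girish — each takes 1/4.
Deceased: Deepa and Tarun. Their combined 1/2 is pooled and carried to generation 2.
At generation 2 (Chetan, Kavita, Vikram, Falguni) there are 4 shares of (1/2)/4 = 1/8 each.
Living: Kavita, Vikram, and Falguni — each takes 1/8.
Deceased: Chetan. That 1/8 share is carried to generation 3.
At generation 3 (Eshan, Hemant) there are 2 shares of (1/8)/2 = 1/16 each.
Living: Eshan and Hemant — each takes 1/16.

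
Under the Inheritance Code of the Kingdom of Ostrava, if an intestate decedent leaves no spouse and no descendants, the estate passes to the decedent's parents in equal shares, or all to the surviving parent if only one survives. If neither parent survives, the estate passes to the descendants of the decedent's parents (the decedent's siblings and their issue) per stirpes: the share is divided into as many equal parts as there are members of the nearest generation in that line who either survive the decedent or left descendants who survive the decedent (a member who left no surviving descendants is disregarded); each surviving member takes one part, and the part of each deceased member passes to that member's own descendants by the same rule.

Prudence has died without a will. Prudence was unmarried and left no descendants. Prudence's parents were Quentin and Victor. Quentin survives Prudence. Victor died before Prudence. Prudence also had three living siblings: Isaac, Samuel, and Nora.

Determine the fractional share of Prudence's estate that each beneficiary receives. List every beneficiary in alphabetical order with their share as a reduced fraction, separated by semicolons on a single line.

Quentin 1

Only one parent, Quentin, survives, so Quentin takes the entire estate. The siblings take nothing because a surviving parent has priority.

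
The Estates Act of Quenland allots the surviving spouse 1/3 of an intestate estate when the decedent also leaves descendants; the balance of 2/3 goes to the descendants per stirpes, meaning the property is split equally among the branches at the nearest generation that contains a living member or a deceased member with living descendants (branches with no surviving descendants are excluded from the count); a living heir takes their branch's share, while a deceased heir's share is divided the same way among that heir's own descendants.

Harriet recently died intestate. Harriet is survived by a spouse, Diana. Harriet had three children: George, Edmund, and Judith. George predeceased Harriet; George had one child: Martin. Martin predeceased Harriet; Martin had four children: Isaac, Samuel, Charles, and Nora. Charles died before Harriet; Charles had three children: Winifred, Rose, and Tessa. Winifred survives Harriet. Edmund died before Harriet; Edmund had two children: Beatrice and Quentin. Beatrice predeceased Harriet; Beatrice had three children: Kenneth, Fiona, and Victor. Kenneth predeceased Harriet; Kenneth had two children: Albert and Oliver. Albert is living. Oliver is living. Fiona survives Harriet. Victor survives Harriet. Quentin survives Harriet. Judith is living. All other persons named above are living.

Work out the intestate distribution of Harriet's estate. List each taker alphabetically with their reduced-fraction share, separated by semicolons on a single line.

Diana, as surviving spouse, takes 1/3.
The remaining 2/3 passes to Harriet's descendants per stirpes.
The 2/3 is divided into 3 equal shares of 2/9 among George, Edmund, Judith.
George predeceased; the 2/9 allotted to George's branch passes to George's issue by representation.
Martin's line is the sole branch at this level, so the full 2/9 passes to Martin's issue by representation.
The 2/9 is divided into 4 equal shares of 1/18 among Isaac, Samuel, Charles, Nora.
Isaac is living and takes 1/18.
Samuel is living and takes 1/18.
Charles predeceased; the 1/18 allotted to Charles's branch passes to Charles's issue by representation.
The 1/18 is divided into 3 equal shares of 1/54 among Winifred, Rose, Tessa.
Winifred is living and takes 1/54.
Rose is living and takes 1/54.
Tessa is living and takes 1/54.
Nora is living and takes 1/18.
Edmund predeceased; the 2/9 allotted to Edmund's branch passes to Edmund's issue by representation.
The 2/9 is divided into 2 equal shares of 1/9 among Beatrice, Quentin.
Beatrice predeceased; the 1/9 allotted to Beatrice's branch passes to Beatrice's issue by representation.
The 1/9 is divided into 3 equal shares of 1/27 among Kenneth, Fiona, Victor.
Kenneth predeceased; the 1/27 allotted to Kenneth's branch passes to Kenneth's issue by representation.
The 1/27 is divided into 2 equal shares of 1/54 among Albert, Oliver.
Albert is living and takes 1/54.
Oliver is living and takes 1/54.
Fiona is living and takes 1/27.
Victor is living and takes 1/27.
Quentin is living and takes 1/9.
Judith is living and takes 2/9.

Albert 1/54; Diana 1/3; Fiona 1/27; Isaac 1/18; Judith 2/9; Nora 1/18; Oliver 1/54; Quentin 1/9; Rose 1/54; Samuel 1/18; Tessa 1/54; Victor 1/27; Winifred 1/54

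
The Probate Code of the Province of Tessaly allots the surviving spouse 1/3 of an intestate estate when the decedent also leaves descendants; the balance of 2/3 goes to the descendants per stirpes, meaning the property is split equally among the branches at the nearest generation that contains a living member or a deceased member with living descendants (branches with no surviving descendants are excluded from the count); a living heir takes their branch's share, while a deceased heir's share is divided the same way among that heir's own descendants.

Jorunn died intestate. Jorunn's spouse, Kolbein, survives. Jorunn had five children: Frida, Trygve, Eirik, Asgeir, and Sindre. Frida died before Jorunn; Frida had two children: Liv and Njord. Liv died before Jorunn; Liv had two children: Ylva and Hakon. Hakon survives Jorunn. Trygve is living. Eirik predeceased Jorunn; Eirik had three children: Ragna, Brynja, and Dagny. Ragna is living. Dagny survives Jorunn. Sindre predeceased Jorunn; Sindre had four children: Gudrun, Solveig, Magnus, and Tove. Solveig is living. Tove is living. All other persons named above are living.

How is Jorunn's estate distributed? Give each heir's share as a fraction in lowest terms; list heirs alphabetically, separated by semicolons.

Asgeir 2/15; Brynja 2/45; Dagny 2/45; Gudrun 1/30; Hakon 1/30; Kolbein 1/3; Magnus 1/30; Njord 1/15; Ragna 2/45; Solveig 1/30; Tove 1/30; Trygve 2/15; Ylva 1/30

Kolbein, as surviving spouse, takes 1/3.
The remaining 2/3 passes to Jorunn's descendants per stirpes.
The 2/3 is divided into 5 equal shares of 2/15 among Frida, Trygve, Eirik, Asgeir, Sindre.
Frida predeceased; the 2/15 allotted to Frida's branch passes to Frida's issue by representation.
The 2/15 is divided into 2 equal shares of 1/15 among Liv, Njord.
Liv predeceased; the 1/15 allotted to Liv's branch passes to Liv's issue by representation.
The 1/15 is divided into 2 equal shares of 1/30 among Ylva, Hakon.
Ylva is living and takes 1/30.
Hakon is living and takes 1/30.
Njord is living and takes 1/15.
Trygve is living and takes 2/15.
Eirik predeceased; the 2/15 allotted to Eirik's branch passes to Eirik's issue by representation.
The 2/15 is divided into 3 equal shares of 2/45 among Ragna, Brynja, Dagny.
Ragna is living and takes 2/45.
Brynja is living and takes 2/45.
Dagny is living and takes 2/45.
Asgeir is living and takes 2/15.
Sindre predeceased; the 2/15 allotted to Sindre's branch passes to Sindre's issue by representation.
The 2/15 is divided into 4 equal shares of 1/30 among Gudrun, Solveig, Magnus, Tove.
Gudrun is living and takes 1/30.
Solveig is living and takes 1/30.
Magnus is living and takes 1/30.
Tove is living and takes 1/30.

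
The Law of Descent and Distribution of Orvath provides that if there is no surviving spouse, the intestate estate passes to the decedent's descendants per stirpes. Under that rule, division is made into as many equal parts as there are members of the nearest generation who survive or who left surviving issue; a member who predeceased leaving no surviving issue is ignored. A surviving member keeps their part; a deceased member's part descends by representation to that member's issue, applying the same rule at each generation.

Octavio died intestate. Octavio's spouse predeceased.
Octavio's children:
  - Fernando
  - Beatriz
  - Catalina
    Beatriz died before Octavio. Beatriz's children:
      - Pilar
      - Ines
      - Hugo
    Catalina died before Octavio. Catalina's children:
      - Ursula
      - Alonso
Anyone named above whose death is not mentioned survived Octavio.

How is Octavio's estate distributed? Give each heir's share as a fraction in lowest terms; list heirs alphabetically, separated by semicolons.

Alonso 1/6; Fernando 1/3; Hugo 1/9; Ines 1/9; Pilar 1/9; Ursula 1/6

There is no surviving spouse, so the entire estate passes to Octavio's descendants per stirpes.
The estate is divided into 3 equal shares of 1/3 among Fernando, Beatriz, Catalina.
Fernando is living and takes 1/3.
Beatriz predeceased; the 1/3 allotted to Beatriz's branch passes to Beatriz's issue by representation.
The 1/3 is divided into 3 equal shares of 1/9 among Pilar, Ines, Hugo.
Pilar is living and takes 1/9.
Ines is living and takes 1/9.
Hugo is living and takes 1/9.
Catalina predeceased; the 1/3 allotted to Catalina's branch passes to Catalina's issue by representation.
The 1/3 is divided into 2 equal shares of 1/6 among Ursula, Alonso.
Ursula is living and takes 1/6.
Alonso is living and takes 1/6.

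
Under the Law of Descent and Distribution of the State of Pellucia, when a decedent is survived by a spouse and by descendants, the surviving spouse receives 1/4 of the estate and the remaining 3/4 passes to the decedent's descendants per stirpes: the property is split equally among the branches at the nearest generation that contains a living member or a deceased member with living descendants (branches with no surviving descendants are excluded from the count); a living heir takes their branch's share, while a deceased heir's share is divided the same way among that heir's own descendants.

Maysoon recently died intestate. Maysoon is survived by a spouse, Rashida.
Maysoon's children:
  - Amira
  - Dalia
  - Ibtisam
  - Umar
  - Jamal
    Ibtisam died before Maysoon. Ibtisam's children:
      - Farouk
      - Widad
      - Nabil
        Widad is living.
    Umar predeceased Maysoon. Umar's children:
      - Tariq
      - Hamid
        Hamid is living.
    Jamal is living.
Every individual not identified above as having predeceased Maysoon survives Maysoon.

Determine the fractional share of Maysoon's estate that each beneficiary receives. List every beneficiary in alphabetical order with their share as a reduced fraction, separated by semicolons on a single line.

Rashida, as surviving spouse, takes 1/4.
The remaining 3/4 passes to Maysoon's descendants per stirpes.
The 3/4 is divided into 5 equal shares of 3/20 among Amira, Dalia, Ibtisam, Umar, Jamal.
Amira is living and takes 3/20.
Dalia is living and takes 3/20.
Ibtisam predeceased; the 3/20 allotted to Ibtisam's branch passes to Ibtisam's issue by representation.
The 3/20 is divided into 3 equal shares of 1/20 among Farouk, Widad, Nabil.
Farouk is living and takes 1/20.
Widad is living and takes 1/20.
Nabil is living and takes 1/20.
Umar predeceased; the 3/20 allotted to Umar's branch passes to Umar's issue by representation.
The 3/20 is divided into 2 equal shares of 3/40 among Tariq, Hamid.
Tariq is living and takes 3/40.
Hamid is living and takes 3/40.
Jamal is living and takes 3/20.

Amira 3/20; Dalia 3/20; Farouk 1/20; Hamid 3/40; Jamal 3/20; Nabil 1/20; Rashida 1/4; Tariq 3/40; Widad 1/20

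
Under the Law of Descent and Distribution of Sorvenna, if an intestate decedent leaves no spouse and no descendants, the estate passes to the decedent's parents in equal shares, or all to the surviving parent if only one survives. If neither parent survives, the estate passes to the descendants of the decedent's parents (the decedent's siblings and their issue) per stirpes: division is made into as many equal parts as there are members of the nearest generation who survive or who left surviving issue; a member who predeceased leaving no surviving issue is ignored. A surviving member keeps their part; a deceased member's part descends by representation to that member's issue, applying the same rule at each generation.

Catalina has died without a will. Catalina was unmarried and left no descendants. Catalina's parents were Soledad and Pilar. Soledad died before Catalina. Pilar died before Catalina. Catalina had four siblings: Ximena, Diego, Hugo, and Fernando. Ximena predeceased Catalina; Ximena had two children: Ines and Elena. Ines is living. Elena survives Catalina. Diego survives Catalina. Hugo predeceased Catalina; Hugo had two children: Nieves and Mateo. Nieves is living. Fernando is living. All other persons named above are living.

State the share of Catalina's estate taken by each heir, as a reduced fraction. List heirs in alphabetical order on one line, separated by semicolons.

Diego 1/4; Elena 1/8; Fernando 1/4; Ines 1/8; Mateo 1/8; Nieves 1/8

Neither parent survives and there are no descendants, so the estate passes to Catalina's siblings and their issue per stirpes.
The estate is divided into 4 equal shares of 1/4 among Ximena, Diego, Hugo, Fernando.
Ximena predeceased; the 1/4 allotted to Ximena's branch passes to Ximena's issue by representation.
The 1/4 is divided into 2 equal shares of 1/8 among Ines, Elena.
Ines is living and takes 1/8.
Elena is living and takes 1/8.
Diego is living and takes 1/4.
Hugo predeceased; the 1/4 allotted to Hugo's branch passes to Hugo's issue by representation.
The 1/4 is divided into 2 equal shares of 1/8 among Nieves, Mateo.
Nieves is living and takes 1/8.
Mateo is living and takes 1/8.
Fernando is living and takes 1/4.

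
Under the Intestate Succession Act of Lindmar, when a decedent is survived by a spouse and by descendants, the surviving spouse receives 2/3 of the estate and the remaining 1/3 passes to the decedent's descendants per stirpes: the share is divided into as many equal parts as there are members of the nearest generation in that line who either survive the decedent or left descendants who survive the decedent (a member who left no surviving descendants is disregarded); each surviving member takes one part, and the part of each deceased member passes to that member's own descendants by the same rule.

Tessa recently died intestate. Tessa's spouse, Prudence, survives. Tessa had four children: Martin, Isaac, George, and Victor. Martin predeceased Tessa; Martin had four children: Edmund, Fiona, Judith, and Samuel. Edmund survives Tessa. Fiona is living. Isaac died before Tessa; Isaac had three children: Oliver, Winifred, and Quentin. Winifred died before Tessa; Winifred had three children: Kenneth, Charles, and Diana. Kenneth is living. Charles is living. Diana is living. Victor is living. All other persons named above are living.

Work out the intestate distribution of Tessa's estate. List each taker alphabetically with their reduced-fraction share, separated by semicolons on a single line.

Charles 1/108; Diana 1/108; Edmund 1/48; Fiona 1/48; George 1/12; Judith 1/48; Kenneth 1/108; Oliver 1/36; Prudence 2/3; Quentin 1/36; Samuel 1/48; Victor 1/12

Prudence, as surviving spouse, takes 2/3.
The remaining 1/3 passes to Tessa's descendants per stirpes.
The 1/3 is divided into 4 equal shares of 1/12 among Martin, Isaac, George, Victor.
Martin predeceased; the 1/12 allotted to Martin's branch passes to Martin's issue by representation.
The 1/12 is divided into 4 equal shares of 1/48 among Edmund, Fiona, Judith, Samuel.
Edmund is living and takes 1/48.
Fiona is living and takes 1/48.
Judith is living and takes 1/48.
Samuel is living and takes 1/48.
Isaac predeceased; the 1/12 allotted to Isaac's branch passes to Isaac's issue by representation.
The 1/12 is divided into 3 equal shares of 1/36 among Oliver, Winifred, Quentin.
Oliver is living and takes 1/36.
Winifred predeceased; the 1/36 allotted to Winifred's branch passes to Winifred's issue by representation.
The 1/36 is divided into 3 equal shares of 1/108 among Kenneth, Charles, Diana.
Kenneth is living and takes 1/108.
Charles is living and takes 1/108.
Diana is living and takes 1/108.
Quentin is living and takes 1/36.
George is living and takes 1/12.
Victor is living and takes 1/12.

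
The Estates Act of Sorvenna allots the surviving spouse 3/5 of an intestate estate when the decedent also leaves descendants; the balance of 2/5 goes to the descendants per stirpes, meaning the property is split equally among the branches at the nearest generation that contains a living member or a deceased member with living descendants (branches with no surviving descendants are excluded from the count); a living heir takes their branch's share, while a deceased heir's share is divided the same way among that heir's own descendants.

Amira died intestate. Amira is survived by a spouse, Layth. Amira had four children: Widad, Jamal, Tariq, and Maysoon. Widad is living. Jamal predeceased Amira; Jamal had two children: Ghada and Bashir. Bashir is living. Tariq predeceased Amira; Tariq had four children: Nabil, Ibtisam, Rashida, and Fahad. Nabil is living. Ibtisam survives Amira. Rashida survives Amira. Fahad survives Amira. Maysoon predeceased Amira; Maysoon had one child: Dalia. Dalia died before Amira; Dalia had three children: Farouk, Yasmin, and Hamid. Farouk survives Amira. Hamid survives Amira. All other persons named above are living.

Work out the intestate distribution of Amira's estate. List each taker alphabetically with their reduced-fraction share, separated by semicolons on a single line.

Layth, as surviving spouse, takes 3/5.
The remaining 2/5 passes to Amira's descendants per stirpes.
The 2/5 is divided into 4 equal shares of 1/10 among Widad, Jamal, Tariq, Maysoon.
Widad is living and takes 1/10.
Jamal predeceased; the 1/10 allotted to Jamal's branch passes to Jamal's issue by representation.
The 1/10 is divided into 2 equal shares of 1/20 among Ghada, Bashir.
Ghada is living and takes 1/20.
Bashir is living and takes 1/20.
Tariq predeceased; the 1/10 allotted to Tariq's branch passes to Tariq's issue by representation.
The 1/10 is divided into 4 equal shares of 1/40 among Nabil, Ibtisam, Rashida, Fahad.
Nabil is living and takes 1/40.
Ibtisam is living and takes 1/40.
Rashida is living and takes 1/40.
Fahad is living and takes 1/40.
Maysoon predeceased; the 1/10 allotted to Maysoon's branch passes to Maysoon's issue by representation.
Dalia's line is the sole branch at this level, so the full 1/10 passes to Dalia's issue by representation.
The 1/10 is divided into 3 equal shares of 1/30 among Farouk, Yasmin, Hamid.
Farouk is living and takes 1/30.
Yasmin is living and takes 1/30.
Hamid is living and takes 1/30.

Bashir 1/20; Fahad 1/40; Farouk 1/30; Ghada 1/20; Hamid 1/30; Ibtisam 1/40; Layth 3/5; Nabil 1/40; Rashida 1/40; Widad 1/10; Yasmin 1/30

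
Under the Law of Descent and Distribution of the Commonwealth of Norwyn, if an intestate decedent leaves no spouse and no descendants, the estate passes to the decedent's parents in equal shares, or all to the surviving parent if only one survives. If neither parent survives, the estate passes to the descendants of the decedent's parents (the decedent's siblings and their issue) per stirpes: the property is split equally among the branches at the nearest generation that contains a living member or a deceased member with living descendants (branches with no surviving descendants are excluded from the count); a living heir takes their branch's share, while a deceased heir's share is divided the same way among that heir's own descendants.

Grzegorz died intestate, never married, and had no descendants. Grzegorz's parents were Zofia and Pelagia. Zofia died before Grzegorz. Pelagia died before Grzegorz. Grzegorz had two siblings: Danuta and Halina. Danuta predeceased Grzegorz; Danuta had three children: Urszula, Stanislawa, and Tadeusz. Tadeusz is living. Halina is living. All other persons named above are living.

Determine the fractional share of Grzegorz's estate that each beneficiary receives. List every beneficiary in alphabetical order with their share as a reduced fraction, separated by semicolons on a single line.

Halina 1/2; Stanislawa 1/6; Tadeusz 1/6; Urszula 1/6

Neither parent survives and there are no descendants, so the estate passes to Grzegorz's siblings and their issue per stirpes.
The estate is divided into 2 equal shares of 1/2 among Danuta, Halina.
Danuta predeceased; the 1/2 allotted to Danuta's branch passes to Danuta's issue by representation.
The 1/2 is divided into 3 equal shares of 1/6 among Urszula, Stanislawa, Tadeusz.
Urszula is living and takes 1/6.
Stanislawa is living and takes 1/6.
Tadeusz is living and takes 1/6.
Halina is living and takes 1/2.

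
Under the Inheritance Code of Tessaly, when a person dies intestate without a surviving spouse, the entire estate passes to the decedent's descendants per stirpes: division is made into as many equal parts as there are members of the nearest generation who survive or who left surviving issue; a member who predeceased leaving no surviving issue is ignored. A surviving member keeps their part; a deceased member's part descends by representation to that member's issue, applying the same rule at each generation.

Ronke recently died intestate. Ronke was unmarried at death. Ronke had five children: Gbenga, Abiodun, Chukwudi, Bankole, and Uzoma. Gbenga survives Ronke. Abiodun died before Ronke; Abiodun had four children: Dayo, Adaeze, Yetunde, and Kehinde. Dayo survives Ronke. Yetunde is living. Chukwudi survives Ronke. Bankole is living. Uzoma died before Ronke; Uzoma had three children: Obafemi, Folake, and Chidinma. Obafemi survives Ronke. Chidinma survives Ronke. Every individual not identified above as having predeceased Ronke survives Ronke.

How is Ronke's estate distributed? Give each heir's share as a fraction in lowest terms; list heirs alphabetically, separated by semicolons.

There is no surviving spouse, so the entire estate passes to Ronke's descendants per stirpes.
The estate is divided into 5 equal shares of 1/5 among Gbenga, Abiodun, Chukwudi, Bankole, Uzoma.
Gbenga is living and takes 1/5.
Abiodun predeceased; the 1/5 allotted to Abiodun's branch passes to Abiodun's issue by representation.
The 1/5 is divided into 4 equal shares of 1/20 among Dayo, Adaeze, Yetunde, Kehinde.
Dayo is living and takes 1/20.
Adaeze is living and takes 1/20.
Yetunde is living and takes 1/20.
Kehinde is living and takes 1/20.
Chukwudi is living and takes 1/5.
Bankole is living and takes 1/5.
Uzoma predeceased; the 1/5 allotted to Uzoma's branch passes to Uzoma's issue by representation.
The 1/5 is divided into 3 equal shares of 1/15 among Obafemi, Folake, Chidinma.
Obafemi is living and takes 1/15.
Folake is living and takes 1/15.
Chidinma is living and takes 1/15.

Adaeze 1/20; Bankole 1/5; Chidinma 1/15; Chukwudi 1/5; Dayo 1/20; Folake 1/15; Gbenga 1/5; Kehinde 1/20; Obafemi 1/15; Yetunde 1/20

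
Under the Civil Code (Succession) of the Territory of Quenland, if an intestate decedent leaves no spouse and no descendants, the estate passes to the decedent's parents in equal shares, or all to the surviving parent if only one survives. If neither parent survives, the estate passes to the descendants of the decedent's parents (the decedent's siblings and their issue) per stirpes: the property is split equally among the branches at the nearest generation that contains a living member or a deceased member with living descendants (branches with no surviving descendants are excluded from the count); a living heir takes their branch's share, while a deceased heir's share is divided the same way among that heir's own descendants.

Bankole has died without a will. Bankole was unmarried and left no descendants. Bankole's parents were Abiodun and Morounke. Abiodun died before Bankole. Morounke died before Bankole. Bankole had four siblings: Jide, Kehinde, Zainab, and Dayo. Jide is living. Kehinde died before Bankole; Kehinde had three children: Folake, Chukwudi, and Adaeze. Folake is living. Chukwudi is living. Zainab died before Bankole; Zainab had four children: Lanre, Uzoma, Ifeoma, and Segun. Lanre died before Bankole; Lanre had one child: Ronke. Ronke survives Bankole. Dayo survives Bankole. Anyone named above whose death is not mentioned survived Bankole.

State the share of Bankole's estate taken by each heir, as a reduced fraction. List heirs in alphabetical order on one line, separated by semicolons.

Neither parent survives and there are no descendants, so the estate passes to Bankole's siblings and their issue per stirpes.
The estate is divided into 4 equal shares of 1/4 among Jide, Kehinde, Zainab, Dayo.
Jide is living and takes 1/4.
Kehinde predeceased; the 1/4 allotted to Kehinde's branch passes to Kehinde's issue by representation.
The 1/4 is divided into 3 equal shares of 1/12 among Folake, Chukwudi, Adaeze.
Folake is living and takes 1/12.
Chukwudi is living and takes 1/12.
Adaeze is living and takes 1/12.
Zainab predeceased; the 1/4 allotted to Zainab's branch passes to Zainab's issue by representation.
The 1/4 is divided into 4 equal shares of 1/16 among Lanre, Uzoma, Ifeoma, Segun.
Lanre predeceased; the 1/16 allotted to Lanre's branch passes to Lanre's issue by representation.
Ronke is the sole taker at this level and receives the full 1/16.
Uzoma is living and takes 1/16.
Ifeoma is living and takes 1/16.
Segun is living and takes 1/16.
Dayo is living and takes 1/4.

Adaeze 1/12; Chukwudi 1/12; Dayo 1/4; Folake 1/12; Ifeoma 1/16; Jide 1/4; Ronke 1/16; Segun 1/16; Uzoma 1/16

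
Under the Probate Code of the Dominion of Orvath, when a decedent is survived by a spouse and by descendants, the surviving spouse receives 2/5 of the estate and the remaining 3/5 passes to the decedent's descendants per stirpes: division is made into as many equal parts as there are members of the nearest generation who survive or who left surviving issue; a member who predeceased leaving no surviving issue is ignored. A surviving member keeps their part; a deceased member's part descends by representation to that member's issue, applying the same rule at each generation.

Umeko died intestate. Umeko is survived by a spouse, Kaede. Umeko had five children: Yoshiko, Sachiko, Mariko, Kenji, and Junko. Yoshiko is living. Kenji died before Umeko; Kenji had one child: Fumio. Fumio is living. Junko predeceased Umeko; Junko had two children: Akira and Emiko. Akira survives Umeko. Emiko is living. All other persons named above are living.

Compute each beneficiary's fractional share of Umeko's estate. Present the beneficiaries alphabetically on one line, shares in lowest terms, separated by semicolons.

Akira 3/50; Emiko 3/50; Fumio 3/25; Kaede 2/5; Mariko 3/25; Sachiko 3/25; Yoshiko 3/25

Kaede, as surviving spouse, takes 2/5.
The remaining 3/5 passes to Umeko's descendants per stirpes.
The 3/5 is divided into 5 equal shares of 3/25 among Yoshiko, Sachiko, Mariko, Kenji, Junko.
Yoshiko is living and takes 3/25.
Sachiko is living and takes 3/25.
Mariko is living and takes 3/25.
Kenji predeceased; the 3/25 allotted to Kenji's branch passes to Kenji's issue by representation.
Fumio is the sole taker at this level and receives the full 3/25.
Junko predeceased; the 3/25 allotted to Junko's branch passes to Junko's issue by representation.
The 3/25 is divided into 2 equal shares of 3/50 among Akira, Emiko.
Akira is living and takes 3/50.
Emiko is living and takes 3/50.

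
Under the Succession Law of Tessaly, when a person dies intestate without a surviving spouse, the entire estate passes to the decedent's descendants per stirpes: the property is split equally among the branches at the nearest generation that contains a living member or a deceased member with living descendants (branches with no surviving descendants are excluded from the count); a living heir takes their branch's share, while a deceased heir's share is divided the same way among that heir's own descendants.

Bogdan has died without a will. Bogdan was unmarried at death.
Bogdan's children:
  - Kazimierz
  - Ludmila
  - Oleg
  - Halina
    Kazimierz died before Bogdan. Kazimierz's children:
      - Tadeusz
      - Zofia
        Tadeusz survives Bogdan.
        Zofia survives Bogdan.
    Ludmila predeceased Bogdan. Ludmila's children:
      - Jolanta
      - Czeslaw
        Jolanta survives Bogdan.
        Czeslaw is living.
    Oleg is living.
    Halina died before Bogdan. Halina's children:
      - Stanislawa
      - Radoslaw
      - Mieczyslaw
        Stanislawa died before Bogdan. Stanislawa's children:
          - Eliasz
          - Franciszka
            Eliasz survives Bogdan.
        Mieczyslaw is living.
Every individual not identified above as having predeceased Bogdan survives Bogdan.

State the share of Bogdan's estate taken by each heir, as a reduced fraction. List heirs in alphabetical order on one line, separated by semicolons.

Czeslaw 1/8; Eliasz 1/24; Franciszka 1/24; Jolanta 1/8; Mieczyslaw 1/12; Oleg 1/4; Radoslaw 1/12; Tadeusz 1/8; Zofia 1/8

There is no surviving spouse, so the entire estate passes to Bogdan's descendants per stirpes.
The estate is divided into 4 equal shares of 1/4 among Kazimierz, Ludmila, Oleg, Halina.
Kazimierz predeceased; the 1/4 allotted to Kazimierz's branch passes to Kazimierz's issue by representation.
The 1/4 is divided into 2 equal shares of 1/8 among Tadeusz, Zofia.
Tadeusz is living and takes 1/8.
Zofia is living and takes 1/8.
Ludmila predeceased; the 1/4 allotted to Ludmila's branch passes to Ludmila's issue by representation.
The 1/4 is divided into 2 equal shares of 1/8 among Jolanta, Czeslaw.
Jolanta is living and takes 1/8.
Czeslaw is living and takes 1/8.
Oleg is living and takes 1/4.
Halina predeceased; the 1/4 allotted to Halina's branch passes to Halina's issue by representation.
The 1/4 is divided into 3 equal shares of 1/12 among Stanislawa, Radoslaw, Mieczyslaw.
Stanislawa predeceased; the 1/12 allotted to Stanislawa's branch passes to Stanislawa's issue by representation.
The 1/12 is divided into 2 equal shares of 1/24 among Eliasz, Franciszka.
Eliasz is living and takes 1/24.
Franciszka is living and takes 1/24.
Radoslaw is living and takes 1/12.
Mieczyslaw is living and takes 1/12.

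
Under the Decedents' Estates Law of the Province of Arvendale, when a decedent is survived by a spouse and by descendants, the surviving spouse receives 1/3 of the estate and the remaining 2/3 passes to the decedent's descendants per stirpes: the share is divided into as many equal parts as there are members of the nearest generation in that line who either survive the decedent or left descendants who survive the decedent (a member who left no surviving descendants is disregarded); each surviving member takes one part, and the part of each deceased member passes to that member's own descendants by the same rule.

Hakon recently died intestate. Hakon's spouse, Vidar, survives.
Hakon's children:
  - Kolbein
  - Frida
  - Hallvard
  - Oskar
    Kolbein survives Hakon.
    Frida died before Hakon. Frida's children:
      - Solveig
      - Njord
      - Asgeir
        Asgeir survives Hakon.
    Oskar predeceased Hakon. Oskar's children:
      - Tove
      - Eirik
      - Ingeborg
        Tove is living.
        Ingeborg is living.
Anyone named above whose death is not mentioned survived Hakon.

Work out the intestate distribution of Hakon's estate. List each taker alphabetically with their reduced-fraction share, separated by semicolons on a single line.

Vidar, as surviving spouse, takes 1/3.
The remaining 2/3 passes to Hakon's descendants per stirpes.
The 2/3 is divided into 4 equal shares of 1/6 among Kolbein, Frida, Hallvard, Oskar.
Kolbein is living and takes 1/6.
Frida predeceased; the 1/6 allotted to Frida's branch passes to Frida's issue by representation.
The 1/6 is divided into 3 equal shares of 1/18 among Solveig, Njord, Asgeir.
Solveig is living and takes 1/18.
Njord is living and takes 1/18.
Asgeir is living and takes 1/18.
Hallvard is living and takes 1/6.
Oskar predeceased; the 1/6 allotted to Oskar's branch passes to Oskar's issue by representation.
The 1/6 is divided into 3 equal shares of 1/18 among Tove, Eirik, Ingeborg.
Tove is living and takes 1/18.
Eirik is living and takes 1/18.
Ingeborg is living and takes 1/18.

Asgeir 1/18; Eirik 1/18; Hallvard 1/6; Ingeborg 1/18; Kolbein 1/6; Njord 1/18; Solveig 1/18; Tove 1/18; Vidar 1/3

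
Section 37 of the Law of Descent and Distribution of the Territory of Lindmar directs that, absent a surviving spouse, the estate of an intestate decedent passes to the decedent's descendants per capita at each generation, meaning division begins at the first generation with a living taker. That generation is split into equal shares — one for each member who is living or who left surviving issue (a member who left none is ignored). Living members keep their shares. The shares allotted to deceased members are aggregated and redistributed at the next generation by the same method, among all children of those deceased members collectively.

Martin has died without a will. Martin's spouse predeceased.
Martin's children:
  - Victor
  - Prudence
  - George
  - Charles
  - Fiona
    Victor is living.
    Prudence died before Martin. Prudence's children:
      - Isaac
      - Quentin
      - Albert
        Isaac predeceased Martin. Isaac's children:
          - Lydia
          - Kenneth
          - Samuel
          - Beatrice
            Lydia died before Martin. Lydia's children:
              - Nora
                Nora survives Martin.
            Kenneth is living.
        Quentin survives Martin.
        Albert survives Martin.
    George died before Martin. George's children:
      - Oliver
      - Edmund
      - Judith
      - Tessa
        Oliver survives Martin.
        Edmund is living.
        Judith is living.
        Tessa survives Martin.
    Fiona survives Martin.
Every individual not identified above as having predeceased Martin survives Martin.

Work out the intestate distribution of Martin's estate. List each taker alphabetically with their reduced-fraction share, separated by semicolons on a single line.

There is no surviving spouse, so the entire estate passes to Martin's descendants per capita at each generation.
At generation 1 (Victor, Prudence, George, Charles, Fiona) there are 5 shares of (1)/5 = 1/5 each.
Living: Victor, Charles, and Fiona — each takes 1/5.
Deceased: Prudence and George. Their combined 2/5 is pooled and carried to generation 2.
At generation 2 (Isaac, Quentin, Albert, Oliver, Edmund, Judith, Tessa) there are 7 shares of (2/5)/7 = 2/35 each.
Living: Quentin, Albert, Oliver, Edmund, Judith, and Tessa — each takes 2/35.
Deceased: Isaac. That 2/35 share is carried to generation 3.
At generation 3 (Lydia, Kenneth, Samuel, Beatrice) there are 4 shares of (2/35)/4 = 1/70 each.
Living: Kenneth, Samuel, and Beatrice — each takes 1/70.
Deceased: Lydia. That 1/70 share is carried to generation 4.
At generation 4 (Nora) there are 1 shares of (1/70)/1 = 1/70 each.
Living: Nora — each takes 1/70.

Albert 2/35; Beatrice 1/70; Charles 1/5; Edmund 2/35; Fiona 1/5; Judith 2/35; Kenneth 1/70; Nora 1/70; Oliver 2/35; Quentin 2/35; Samuel 1/70; Tessa 2/35; Victor 1/5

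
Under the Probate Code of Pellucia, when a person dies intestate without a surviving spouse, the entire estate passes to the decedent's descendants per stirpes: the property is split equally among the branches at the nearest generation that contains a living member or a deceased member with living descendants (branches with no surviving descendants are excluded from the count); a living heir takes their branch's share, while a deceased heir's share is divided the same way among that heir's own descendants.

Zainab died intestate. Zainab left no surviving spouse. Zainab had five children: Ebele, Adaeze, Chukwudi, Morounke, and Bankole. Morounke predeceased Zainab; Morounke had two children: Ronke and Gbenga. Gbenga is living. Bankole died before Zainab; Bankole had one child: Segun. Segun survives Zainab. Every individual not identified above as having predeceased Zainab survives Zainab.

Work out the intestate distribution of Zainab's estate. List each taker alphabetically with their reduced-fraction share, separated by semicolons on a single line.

Adaeze 1/5; Chukwudi 1/5; Ebele 1/5; Gbenga 1/10; Ronke 1/10; Segun 1/5

There is no surviving spouse, so the entire estate passes to Zainab's descendants per stirpes.
The estate is divided into 5 equal shares of 1/5 among Ebele, Adaeze, Chukwudi, Morounke, Bankole.
Ebele is living and takes 1/5.
Adaeze is living and takes 1/5.
Chukwudi is living and takes 1/5.
Morounke predeceased; the 1/5 allotted to Morounke's branch passes to Morounke's issue by representation.
The 1/5 is divided into 2 equal shares of 1/10 among Ronke, Gbenga.
Ronke is living and takes 1/10.
Gbenga is living and takes 1/10.
Bankole predeceased; the 1/5 allotted to Bankole's branch passes to Bankole's issue by representation.
Segun is the sole taker at this level and receives the full 1/5.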